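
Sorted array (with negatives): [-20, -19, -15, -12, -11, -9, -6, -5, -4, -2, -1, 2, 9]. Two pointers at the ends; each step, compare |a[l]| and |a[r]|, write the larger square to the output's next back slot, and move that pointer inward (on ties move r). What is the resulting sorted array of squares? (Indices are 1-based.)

l=1 r=13: |-20|>|9| out[13]=400, l++
l=2 r=13: |-19|>|9| out[12]=361, l++
l=3 r=13: |-15|>|9| out[11]=225, l++
l=4 r=13: |-12|>|9| out[10]=144, l++
l=5 r=13: |-11|>|9| out[9]=121, l++
l=6 r=13: |-9|<=|9| out[8]=81, r--
l=6 r=12: |-9|>|2| out[7]=81, l++
l=7 r=12: |-6|>|2| out[6]=36, l++
l=8 r=12: |-5|>|2| out[5]=25, l++
l=9 r=12: |-4|>|2| out[4]=16, l++
l=10 r=12: |-2|<=|2| out[3]=4, r--
l=10 r=11: |-2|>|-1| out[2]=4, l++
l=11 r=11: |-1|<=|-1| out[1]=1, r--

[1, 4, 4, 16, 25, 36, 81, 81, 121, 144, 225, 361, 400]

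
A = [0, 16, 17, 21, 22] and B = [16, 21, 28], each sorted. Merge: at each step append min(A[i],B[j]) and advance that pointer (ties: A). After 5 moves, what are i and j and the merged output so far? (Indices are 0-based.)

[i=0,j=0] A[i]=0<=B[j]=16 take 0 → i++
[i=1,j=0] A[i]=16<=B[j]=16 take 16 → i++
[i=2,j=0] A[i]=17>B[j]=16 take 16 → j++
[i=2,j=1] A[i]=17<=B[j]=21 take 17 → i++
[i=3,j=1] A[i]=21<=B[j]=21 take 21 → i++

i=4, j=1, merged so far=[0, 16, 16, 17, 21]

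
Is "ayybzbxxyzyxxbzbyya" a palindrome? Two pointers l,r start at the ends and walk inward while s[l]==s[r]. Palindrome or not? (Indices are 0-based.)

[0,18] 'a'=='a' → l++,r--
[1,17] 'y'=='y' → l++,r--
[2,16] 'y'=='y' → l++,r--
[3,15] 'b'=='b' → l++,r--
[4,14] 'z'=='z' → l++,r--
[5,13] 'b'=='b' → l++,r--
[6,12] 'x'=='x' → l++,r--
[7,11] 'x'=='x' → l++,r--
[8,10] 'y'=='y' → l++,r--

palindrome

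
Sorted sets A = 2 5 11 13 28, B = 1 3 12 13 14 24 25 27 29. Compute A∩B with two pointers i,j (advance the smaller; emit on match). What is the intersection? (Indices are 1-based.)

i=1 j=1: 2>1, j++
i=1 j=2: 2<3, i++
i=2 j=2: 5>3, j++
i=2 j=3: 5<12, i++
i=3 j=3: 11<12, i++
i=4 j=3: 13>12, j++
i=4 j=4: 13==13 emit, i++,j++
i=5 j=5: 28>14, j++
i=5 j=6: 28>24, j++
i=5 j=7: 28>25, j++
i=5 j=8: 28>27, j++
i=5 j=9: 28<29, i++

intersection = [13]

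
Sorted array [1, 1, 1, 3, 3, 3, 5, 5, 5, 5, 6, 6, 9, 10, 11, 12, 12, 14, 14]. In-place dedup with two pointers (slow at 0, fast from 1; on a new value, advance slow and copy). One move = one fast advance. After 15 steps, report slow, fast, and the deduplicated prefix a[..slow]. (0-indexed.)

slow=0 fast=1: a[fast]=1=a[slow] dup, fast++
slow=0 fast=2: a[fast]=1=a[slow] dup, fast++
slow=0 fast=3: a[fast]=3≠a[slow]=1 write a[1]=3, slow++,fast++
slow=1 fast=4: a[fast]=3=a[slow] dup, fast++
slow=1 fast=5: a[fast]=3=a[slow] dup, fast++
slow=1 fast=6: a[fast]=5≠a[slow]=3 write a[2]=5, slow++,fast++
slow=2 fast=7: a[fast]=5=a[slow] dup, fast++
slow=2 fast=8: a[fast]=5=a[slow] dup, fast++
slow=2 fast=9: a[fast]=5=a[slow] dup, fast++
slow=2 fast=10: a[fast]=6≠a[slow]=5 write a[3]=6, slow++,fast++
slow=3 fast=11: a[fast]=6=a[slow] dup, fast++
slow=3 fast=12: a[fast]=9≠a[slow]=6 write a[4]=9, slow++,fast++
slow=4 fast=13: a[fast]=10≠a[slow]=9 write a[5]=10, slow++,fast++
slow=5 fast=14: a[fast]=11≠a[slow]=10 write a[6]=11, slow++,fast++
slow=6 fast=15: a[fast]=12≠a[slow]=11 write a[7]=12, slow++,fast++

slow=7, fast=16, prefix=[1, 3, 5, 6, 9, 10, 11, 12]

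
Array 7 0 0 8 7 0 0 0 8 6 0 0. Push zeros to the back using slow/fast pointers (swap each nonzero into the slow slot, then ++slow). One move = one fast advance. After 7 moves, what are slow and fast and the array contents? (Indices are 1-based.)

slow=4, fast=8, a=[7, 8, 7, 0, 0, 0, 0, 0, 8, 6, 0, 0]

slow=1 fast=1: a[fast]=7≠0 swap→a[1]=7, slow++,fast++
slow=2 fast=2: a[fast]=0, fast++
slow=2 fast=3: a[fast]=0, fast++
slow=2 fast=4: a[fast]=8≠0 swap→a[2]=8, slow++,fast++
slow=3 fast=5: a[fast]=7≠0 swap→a[3]=7, slow++,fast++
slow=4 fast=6: a[fast]=0, fast++
slow=4 fast=7: a[fast]=0, fast++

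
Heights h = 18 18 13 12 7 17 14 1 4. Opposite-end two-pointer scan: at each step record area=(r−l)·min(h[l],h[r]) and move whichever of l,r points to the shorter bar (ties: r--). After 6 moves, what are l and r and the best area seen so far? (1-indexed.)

l=1, r=3, best area=85

[1,9] min(18,4)*8=32 best=32 * → r--
[1,8] min(18,1)*7=7 best=32 → r--
[1,7] min(18,14)*6=84 best=84 * → r--
[1,6] min(18,17)*5=85 best=85 * → r--
[1,5] min(18,7)*4=28 best=85 → r--
[1,4] min(18,12)*3=36 best=85 → r--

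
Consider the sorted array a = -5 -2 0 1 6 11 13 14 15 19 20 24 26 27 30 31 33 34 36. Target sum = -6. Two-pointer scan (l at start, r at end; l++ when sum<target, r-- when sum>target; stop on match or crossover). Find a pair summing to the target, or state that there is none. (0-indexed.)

no pair

[0,18] -5+36=31 >-6 → r--
[0,17] -5+34=29 >-6 → r--
[0,16] -5+33=28 >-6 → r--
[0,15] -5+31=26 >-6 → r--
[0,14] -5+30=25 >-6 → r--
[0,13] -5+27=22 >-6 → r--
[0,12] -5+26=21 >-6 → r--
[0,11] -5+24=19 >-6 → r--
[0,10] -5+20=15 >-6 → r--
[0,9] -5+19=14 >-6 → r--
[0,8] -5+15=10 >-6 → r--
[0,7] -5+14=9 >-6 → r--
[0,6] -5+13=8 >-6 → r--
[0,5] -5+11=6 >-6 → r--
[0,4] -5+6=1 >-6 → r--
[0,3] -5+1=-4 >-6 → r--
[0,2] -5+0=-5 >-6 → r--
[0,1] -5+-2=-7 <-6 → l++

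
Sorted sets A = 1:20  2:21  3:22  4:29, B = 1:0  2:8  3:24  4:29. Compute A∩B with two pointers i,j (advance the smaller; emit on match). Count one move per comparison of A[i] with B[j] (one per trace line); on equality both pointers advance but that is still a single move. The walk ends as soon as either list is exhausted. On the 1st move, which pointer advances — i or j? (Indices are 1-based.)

i=1 j=1: 20>0, j++

j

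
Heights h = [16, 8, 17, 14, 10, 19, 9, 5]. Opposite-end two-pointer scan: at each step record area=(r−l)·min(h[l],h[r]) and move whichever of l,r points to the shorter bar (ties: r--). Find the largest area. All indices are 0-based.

l=0 r=7: min(16,5)*7=35 best=35 *, r--
l=0 r=6: min(16,9)*6=54 best=54 *, r--
l=0 r=5: min(16,19)*5=80 best=80 *, l++
l=1 r=5: min(8,19)*4=32 best=80, l++
l=2 r=5: min(17,19)*3=51 best=80, l++
l=3 r=5: min(14,19)*2=28 best=80, l++
l=4 r=5: min(10,19)*1=10 best=80, l++

max area = 80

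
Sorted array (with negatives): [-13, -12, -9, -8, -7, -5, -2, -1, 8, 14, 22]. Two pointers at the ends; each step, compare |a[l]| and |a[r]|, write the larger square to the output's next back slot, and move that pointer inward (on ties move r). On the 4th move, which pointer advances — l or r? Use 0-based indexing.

l

[0,10] |-13|<=|22| out[10]=484 → r--
[0,9] |-13|<=|14| out[9]=196 → r--
[0,8] |-13|>|8| out[8]=169 → l++
[1,8] |-12|>|8| out[7]=144 → l++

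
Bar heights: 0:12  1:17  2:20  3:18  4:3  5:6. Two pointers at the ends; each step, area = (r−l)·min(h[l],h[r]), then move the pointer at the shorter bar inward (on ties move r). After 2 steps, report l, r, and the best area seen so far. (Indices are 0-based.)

[0,5] min(12,6)*5=30 best=30 * → r--
[0,4] min(12,3)*4=12 best=30 → r--

l=0, r=3, best area=30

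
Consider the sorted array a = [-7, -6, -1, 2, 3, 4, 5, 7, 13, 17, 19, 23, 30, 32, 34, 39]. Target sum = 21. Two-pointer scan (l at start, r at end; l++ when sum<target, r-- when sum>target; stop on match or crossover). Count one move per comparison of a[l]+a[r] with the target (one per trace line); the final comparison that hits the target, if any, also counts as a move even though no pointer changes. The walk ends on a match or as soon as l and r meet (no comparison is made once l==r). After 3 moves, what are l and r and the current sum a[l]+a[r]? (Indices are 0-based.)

l=0, r=12, sum=23

[0,15] -7+39=32 >21 → r--
[0,14] -7+34=27 >21 → r--
[0,13] -7+32=25 >21 → r--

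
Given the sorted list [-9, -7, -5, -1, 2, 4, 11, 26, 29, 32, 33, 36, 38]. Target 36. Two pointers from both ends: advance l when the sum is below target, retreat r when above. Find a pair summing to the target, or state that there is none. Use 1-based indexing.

l=1 r=13: -9+38=29 <36, l++
l=2 r=13: -7+38=31 <36, l++
l=3 r=13: -5+38=33 <36, l++
l=4 r=13: -1+38=37 >36, r--
l=4 r=12: -1+36=35 <36, l++
l=5 r=12: 2+36=38 >36, r--
l=5 r=11: 2+33=35 <36, l++
l=6 r=11: 4+33=37 >36, r--
l=6 r=10: 4+32=36, found

(4, 32)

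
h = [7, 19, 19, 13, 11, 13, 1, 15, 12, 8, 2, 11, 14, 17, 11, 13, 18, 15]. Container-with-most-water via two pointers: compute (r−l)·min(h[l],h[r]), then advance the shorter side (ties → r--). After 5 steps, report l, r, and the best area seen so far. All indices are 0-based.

l=1, r=13, best area=270

l=0 r=17: min(7,15)*17=119 best=119 *, l++
l=1 r=17: min(19,15)*16=240 best=240 *, r--
l=1 r=16: min(19,18)*15=270 best=270 *, r--
l=1 r=15: min(19,13)*14=182 best=270, r--
l=1 r=14: min(19,11)*13=143 best=270, r--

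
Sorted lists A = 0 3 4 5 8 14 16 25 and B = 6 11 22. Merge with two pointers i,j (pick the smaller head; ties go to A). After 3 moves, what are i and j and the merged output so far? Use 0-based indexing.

i=0 j=0: A[i]=0<=B[j]=6 take 0, i++
i=1 j=0: A[i]=3<=B[j]=6 take 3, i++
i=2 j=0: A[i]=4<=B[j]=6 take 4, i++

i=3, j=0, merged so far=[0, 3, 4]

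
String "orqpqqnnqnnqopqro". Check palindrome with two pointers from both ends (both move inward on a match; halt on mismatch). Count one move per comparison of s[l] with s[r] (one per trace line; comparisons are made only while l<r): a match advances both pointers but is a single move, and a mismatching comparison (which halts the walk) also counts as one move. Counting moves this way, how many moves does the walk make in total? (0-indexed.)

5 moves

[0,16] 'o'=='o' → l++,r--
[1,15] 'r'=='r' → l++,r--
[2,14] 'q'=='q' → l++,r--
[3,13] 'p'=='p' → l++,r--
[4,12] 'q'!='o' → stop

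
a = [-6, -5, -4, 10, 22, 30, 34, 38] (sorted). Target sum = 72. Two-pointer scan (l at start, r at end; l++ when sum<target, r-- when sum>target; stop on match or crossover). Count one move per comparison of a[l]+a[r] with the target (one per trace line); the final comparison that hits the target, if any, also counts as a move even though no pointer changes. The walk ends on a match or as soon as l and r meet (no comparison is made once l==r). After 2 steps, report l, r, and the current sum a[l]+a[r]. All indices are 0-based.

l=0 r=7: -6+38=32 <72, l++
l=1 r=7: -5+38=33 <72, l++

l=2, r=7, sum=34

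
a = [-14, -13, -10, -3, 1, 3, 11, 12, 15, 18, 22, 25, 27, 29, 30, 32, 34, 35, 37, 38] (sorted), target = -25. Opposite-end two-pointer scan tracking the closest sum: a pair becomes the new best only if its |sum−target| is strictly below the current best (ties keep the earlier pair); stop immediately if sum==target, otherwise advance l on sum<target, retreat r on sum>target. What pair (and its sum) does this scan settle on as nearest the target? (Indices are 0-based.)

pair (-14, -10) with sum -24 (|Δ|=1)

l=0 r=19: -14+38=24 d=49 *, r--
l=0 r=18: -14+37=23 d=48 *, r--
l=0 r=17: -14+35=21 d=46 *, r--
l=0 r=16: -14+34=20 d=45 *, r--
l=0 r=15: -14+32=18 d=43 *, r--
l=0 r=14: -14+30=16 d=41 *, r--
l=0 r=13: -14+29=15 d=40 *, r--
l=0 r=12: -14+27=13 d=38 *, r--
l=0 r=11: -14+25=11 d=36 *, r--
l=0 r=10: -14+22=8 d=33 *, r--
l=0 r=9: -14+18=4 d=29 *, r--
l=0 r=8: -14+15=1 d=26 *, r--
l=0 r=7: -14+12=-2 d=23 *, r--
l=0 r=6: -14+11=-3 d=22 *, r--
l=0 r=5: -14+3=-11 d=14 *, r--
l=0 r=4: -14+1=-13 d=12 *, r--
l=0 r=3: -14+-3=-17 d=8 *, r--
l=0 r=2: -14+-10=-24 d=1 *, r--
l=0 r=1: -14+-13=-27 d=2, l++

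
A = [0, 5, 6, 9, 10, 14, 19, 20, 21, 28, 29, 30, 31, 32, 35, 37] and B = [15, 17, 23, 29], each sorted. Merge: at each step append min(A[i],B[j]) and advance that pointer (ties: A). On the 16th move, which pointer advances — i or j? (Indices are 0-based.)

i=0 j=0: A[i]=0<=B[j]=15 take 0, i++
i=1 j=0: A[i]=5<=B[j]=15 take 5, i++
i=2 j=0: A[i]=6<=B[j]=15 take 6, i++
i=3 j=0: A[i]=9<=B[j]=15 take 9, i++
i=4 j=0: A[i]=10<=B[j]=15 take 10, i++
i=5 j=0: A[i]=14<=B[j]=15 take 14, i++
i=6 j=0: A[i]=19>B[j]=15 take 15, j++
i=6 j=1: A[i]=19>B[j]=17 take 17, j++
i=6 j=2: A[i]=19<=B[j]=23 take 19, i++
i=7 j=2: A[i]=20<=B[j]=23 take 20, i++
i=8 j=2: A[i]=21<=B[j]=23 take 21, i++
i=9 j=2: A[i]=28>B[j]=23 take 23, j++
i=9 j=3: A[i]=28<=B[j]=29 take 28, i++
i=10 j=3: A[i]=29<=B[j]=29 take 29, i++
i=11 j=3: A[i]=30>B[j]=29 take 29, j++
i=11 j=4: B done, take A[i]=30, i++

i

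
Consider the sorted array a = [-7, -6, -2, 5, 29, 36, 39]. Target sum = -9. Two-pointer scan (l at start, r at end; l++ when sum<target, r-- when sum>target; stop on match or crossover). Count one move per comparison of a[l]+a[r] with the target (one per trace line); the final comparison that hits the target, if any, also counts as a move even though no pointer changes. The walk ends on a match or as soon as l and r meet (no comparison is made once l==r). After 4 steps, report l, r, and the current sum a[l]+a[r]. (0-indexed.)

[0,6] -7+39=32 >-9 → r--
[0,5] -7+36=29 >-9 → r--
[0,4] -7+29=22 >-9 → r--
[0,3] -7+5=-2 >-9 → r--

l=0, r=2, sum=-9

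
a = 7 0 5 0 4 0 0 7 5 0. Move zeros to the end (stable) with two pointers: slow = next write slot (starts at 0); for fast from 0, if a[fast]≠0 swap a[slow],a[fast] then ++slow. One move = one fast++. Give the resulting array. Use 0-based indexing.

slow=0 fast=0: a[fast]=7≠0 swap→a[0]=7, slow++,fast++
slow=1 fast=1: a[fast]=0, fast++
slow=1 fast=2: a[fast]=5≠0 swap→a[1]=5, slow++,fast++
slow=2 fast=3: a[fast]=0, fast++
slow=2 fast=4: a[fast]=4≠0 swap→a[2]=4, slow++,fast++
slow=3 fast=5: a[fast]=0, fast++
slow=3 fast=6: a[fast]=0, fast++
slow=3 fast=7: a[fast]=7≠0 swap→a[3]=7, slow++,fast++
slow=4 fast=8: a[fast]=5≠0 swap→a[4]=5, slow++,fast++
slow=5 fast=9: a[fast]=0, fast++

[7, 5, 4, 7, 5, 0, 0, 0, 0, 0]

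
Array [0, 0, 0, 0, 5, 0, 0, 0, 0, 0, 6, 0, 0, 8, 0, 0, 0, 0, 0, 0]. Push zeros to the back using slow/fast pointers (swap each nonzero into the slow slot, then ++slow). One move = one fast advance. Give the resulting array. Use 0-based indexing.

slow=0 fast=0: a[fast]=0, fast++
slow=0 fast=1: a[fast]=0, fast++
slow=0 fast=2: a[fast]=0, fast++
slow=0 fast=3: a[fast]=0, fast++
slow=0 fast=4: a[fast]=5≠0 swap→a[0]=5, slow++,fast++
slow=1 fast=5: a[fast]=0, fast++
slow=1 fast=6: a[fast]=0, fast++
slow=1 fast=7: a[fast]=0, fast++
slow=1 fast=8: a[fast]=0, fast++
slow=1 fast=9: a[fast]=0, fast++
slow=1 fast=10: a[fast]=6≠0 swap→a[1]=6, slow++,fast++
slow=2 fast=11: a[fast]=0, fast++
slow=2 fast=12: a[fast]=0, fast++
slow=2 fast=13: a[fast]=8≠0 swap→a[2]=8, slow++,fast++
slow=3 fast=14: a[fast]=0, fast++
slow=3 fast=15: a[fast]=0, fast++
slow=3 fast=16: a[fast]=0, fast++
slow=3 fast=17: a[fast]=0, fast++
slow=3 fast=18: a[fast]=0, fast++
slow=3 fast=19: a[fast]=0, fast++

[5, 6, 8, 0, 0, 0, 0, 0, 0, 0, 0, 0, 0, 0, 0, 0, 0, 0, 0, 0]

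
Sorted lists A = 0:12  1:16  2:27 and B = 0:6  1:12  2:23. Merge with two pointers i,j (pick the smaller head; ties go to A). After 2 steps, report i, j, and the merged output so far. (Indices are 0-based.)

i=1, j=1, merged so far=[6, 12]

[i=0,j=0] A[i]=12>B[j]=6 take 6 → j++
[i=0,j=1] A[i]=12<=B[j]=12 take 12 → i++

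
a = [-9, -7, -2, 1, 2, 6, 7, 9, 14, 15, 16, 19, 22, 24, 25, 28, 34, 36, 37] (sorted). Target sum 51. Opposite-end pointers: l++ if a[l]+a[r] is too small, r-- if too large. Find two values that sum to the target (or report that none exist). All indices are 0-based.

(14, 37)

[0,18] -9+37=28 <51 → l++
[1,18] -7+37=30 <51 → l++
[2,18] -2+37=35 <51 → l++
[3,18] 1+37=38 <51 → l++
[4,18] 2+37=39 <51 → l++
[5,18] 6+37=43 <51 → l++
[6,18] 7+37=44 <51 → l++
[7,18] 9+37=46 <51 → l++
[8,18] 14+37=51 → found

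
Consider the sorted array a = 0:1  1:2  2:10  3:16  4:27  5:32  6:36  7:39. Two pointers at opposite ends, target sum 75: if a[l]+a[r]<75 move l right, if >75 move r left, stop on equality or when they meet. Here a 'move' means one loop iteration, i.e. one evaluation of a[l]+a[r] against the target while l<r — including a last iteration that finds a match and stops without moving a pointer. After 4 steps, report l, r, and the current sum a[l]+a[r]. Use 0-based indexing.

[0,7] 1+39=40 <75 → l++
[1,7] 2+39=41 <75 → l++
[2,7] 10+39=49 <75 → l++
[3,7] 16+39=55 <75 → l++

l=4, r=7, sum=66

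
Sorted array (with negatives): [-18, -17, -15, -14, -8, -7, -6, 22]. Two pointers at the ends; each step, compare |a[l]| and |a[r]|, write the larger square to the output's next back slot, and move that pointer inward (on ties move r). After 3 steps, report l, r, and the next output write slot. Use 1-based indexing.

l=3, r=7, next write slot=5

[1,8] |-18|<=|22| out[8]=484 → r--
[1,7] |-18|>|-6| out[7]=324 → l++
[2,7] |-17|>|-6| out[6]=289 → l++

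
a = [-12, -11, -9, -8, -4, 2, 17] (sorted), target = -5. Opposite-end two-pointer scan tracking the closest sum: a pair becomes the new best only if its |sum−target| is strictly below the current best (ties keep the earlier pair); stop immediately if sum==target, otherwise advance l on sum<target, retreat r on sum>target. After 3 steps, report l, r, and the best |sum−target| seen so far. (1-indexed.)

[1,7] -12+17=5 d=10 * → r--
[1,6] -12+2=-10 d=5 * → l++
[2,6] -11+2=-9 d=4 * → l++

l=3, r=6, best |Δ|=4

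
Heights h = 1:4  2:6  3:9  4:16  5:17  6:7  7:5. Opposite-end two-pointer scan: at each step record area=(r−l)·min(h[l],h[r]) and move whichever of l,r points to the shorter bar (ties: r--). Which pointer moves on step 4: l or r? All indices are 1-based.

r

[1,7] min(4,5)*6=24 best=24 * → l++
[2,7] min(6,5)*5=25 best=25 * → r--
[2,6] min(6,7)*4=24 best=25 → l++
[3,6] min(9,7)*3=21 best=25 → r--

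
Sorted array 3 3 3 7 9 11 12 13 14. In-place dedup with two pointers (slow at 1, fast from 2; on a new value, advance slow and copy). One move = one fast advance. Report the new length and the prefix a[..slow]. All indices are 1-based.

length 7; prefix = [3, 7, 9, 11, 12, 13, 14]

(s=1,f=2) a[fast]=3=a[slow] dup → fast++
(s=1,f=3) a[fast]=3=a[slow] dup → fast++
(s=1,f=4) a[fast]=7≠a[slow]=3 write a[2]=7 → slow++,fast++
(s=2,f=5) a[fast]=9≠a[slow]=7 write a[3]=9 → slow++,fast++
(s=3,f=6) a[fast]=11≠a[slow]=9 write a[4]=11 → slow++,fast++
(s=4,f=7) a[fast]=12≠a[slow]=11 write a[5]=12 → slow++,fast++
(s=5,f=8) a[fast]=13≠a[slow]=12 write a[6]=13 → slow++,fast++
(s=6,f=9) a[fast]=14≠a[slow]=13 write a[7]=14 → slow++,fast++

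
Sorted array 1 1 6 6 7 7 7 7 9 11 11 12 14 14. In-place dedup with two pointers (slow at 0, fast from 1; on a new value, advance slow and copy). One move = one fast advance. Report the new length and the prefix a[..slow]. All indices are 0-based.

slow=0 fast=1: a[fast]=1=a[slow] dup, fast++
slow=0 fast=2: a[fast]=6≠a[slow]=1 write a[1]=6, slow++,fast++
slow=1 fast=3: a[fast]=6=a[slow] dup, fast++
slow=1 fast=4: a[fast]=7≠a[slow]=6 write a[2]=7, slow++,fast++
slow=2 fast=5: a[fast]=7=a[slow] dup, fast++
slow=2 fast=6: a[fast]=7=a[slow] dup, fast++
slow=2 fast=7: a[fast]=7=a[slow] dup, fast++
slow=2 fast=8: a[fast]=9≠a[slow]=7 write a[3]=9, slow++,fast++
slow=3 fast=9: a[fast]=11≠a[slow]=9 write a[4]=11, slow++,fast++
slow=4 fast=10: a[fast]=11=a[slow] dup, fast++
slow=4 fast=11: a[fast]=12≠a[slow]=11 write a[5]=12, slow++,fast++
slow=5 fast=12: a[fast]=14≠a[slow]=12 write a[6]=14, slow++,fast++
slow=6 fast=13: a[fast]=14=a[slow] dup, fast++

length 7; prefix = [1, 6, 7, 9, 11, 12, 14]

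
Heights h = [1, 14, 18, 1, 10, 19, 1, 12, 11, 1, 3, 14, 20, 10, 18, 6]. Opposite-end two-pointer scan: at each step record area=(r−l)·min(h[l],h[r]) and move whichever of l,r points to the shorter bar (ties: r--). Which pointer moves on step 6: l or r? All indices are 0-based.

[0,15] min(1,6)*15=15 best=15 * → l++
[1,15] min(14,6)*14=84 best=84 * → r--
[1,14] min(14,18)*13=182 best=182 * → l++
[2,14] min(18,18)*12=216 best=216 * → r--
[2,13] min(18,10)*11=110 best=216 → r--
[2,12] min(18,20)*10=180 best=216 → l++

l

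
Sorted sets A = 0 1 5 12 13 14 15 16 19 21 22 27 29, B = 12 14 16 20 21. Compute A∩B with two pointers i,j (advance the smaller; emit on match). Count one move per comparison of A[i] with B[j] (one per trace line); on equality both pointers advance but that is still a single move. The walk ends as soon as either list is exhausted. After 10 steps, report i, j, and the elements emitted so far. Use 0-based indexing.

[i=0,j=0] 0<12 → i++
[i=1,j=0] 1<12 → i++
[i=2,j=0] 5<12 → i++
[i=3,j=0] 12==12 emit → i++,j++
[i=4,j=1] 13<14 → i++
[i=5,j=1] 14==14 emit → i++,j++
[i=6,j=2] 15<16 → i++
[i=7,j=2] 16==16 emit → i++,j++
[i=8,j=3] 19<20 → i++
[i=9,j=3] 21>20 → j++

i=9, j=4, emitted=[12, 14, 16]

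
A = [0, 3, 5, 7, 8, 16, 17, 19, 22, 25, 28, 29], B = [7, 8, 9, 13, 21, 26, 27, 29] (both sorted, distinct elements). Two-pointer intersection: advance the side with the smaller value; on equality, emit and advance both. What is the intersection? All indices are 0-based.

intersection = [7, 8, 29]

i=0 j=0: 0<7, i++
i=1 j=0: 3<7, i++
i=2 j=0: 5<7, i++
i=3 j=0: 7==7 emit, i++,j++
i=4 j=1: 8==8 emit, i++,j++
i=5 j=2: 16>9, j++
i=5 j=3: 16>13, j++
i=5 j=4: 16<21, i++
i=6 j=4: 17<21, i++
i=7 j=4: 19<21, i++
i=8 j=4: 22>21, j++
i=8 j=5: 22<26, i++
i=9 j=5: 25<26, i++
i=10 j=5: 28>26, j++
i=10 j=6: 28>27, j++
i=10 j=7: 28<29, i++
i=11 j=7: 29==29 emit, i++,j++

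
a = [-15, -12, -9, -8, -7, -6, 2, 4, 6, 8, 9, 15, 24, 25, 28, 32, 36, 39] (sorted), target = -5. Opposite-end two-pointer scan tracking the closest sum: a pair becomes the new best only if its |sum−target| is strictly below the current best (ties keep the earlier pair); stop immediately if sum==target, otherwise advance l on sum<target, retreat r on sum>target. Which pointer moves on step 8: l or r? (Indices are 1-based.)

l=1 r=18: -15+39=24 d=29 *, r--
l=1 r=17: -15+36=21 d=26 *, r--
l=1 r=16: -15+32=17 d=22 *, r--
l=1 r=15: -15+28=13 d=18 *, r--
l=1 r=14: -15+25=10 d=15 *, r--
l=1 r=13: -15+24=9 d=14 *, r--
l=1 r=12: -15+15=0 d=5 *, r--
l=1 r=11: -15+9=-6 d=1 *, l++

l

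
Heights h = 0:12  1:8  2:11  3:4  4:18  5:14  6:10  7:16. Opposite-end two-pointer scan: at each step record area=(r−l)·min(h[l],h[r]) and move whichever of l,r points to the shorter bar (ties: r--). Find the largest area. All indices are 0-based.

[0,7] min(12,16)*7=84 best=84 * → l++
[1,7] min(8,16)*6=48 best=84 → l++
[2,7] min(11,16)*5=55 best=84 → l++
[3,7] min(4,16)*4=16 best=84 → l++
[4,7] min(18,16)*3=48 best=84 → r--
[4,6] min(18,10)*2=20 best=84 → r--
[4,5] min(18,14)*1=14 best=84 → r--

max area = 84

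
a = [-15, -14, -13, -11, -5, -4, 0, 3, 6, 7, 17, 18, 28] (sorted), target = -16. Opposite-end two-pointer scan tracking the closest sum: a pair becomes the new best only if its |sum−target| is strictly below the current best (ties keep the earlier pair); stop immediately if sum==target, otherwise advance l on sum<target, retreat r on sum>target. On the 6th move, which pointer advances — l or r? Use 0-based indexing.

r

[0,12] -15+28=13 d=29 * → r--
[0,11] -15+18=3 d=19 * → r--
[0,10] -15+17=2 d=18 * → r--
[0,9] -15+7=-8 d=8 * → r--
[0,8] -15+6=-9 d=7 * → r--
[0,7] -15+3=-12 d=4 * → r--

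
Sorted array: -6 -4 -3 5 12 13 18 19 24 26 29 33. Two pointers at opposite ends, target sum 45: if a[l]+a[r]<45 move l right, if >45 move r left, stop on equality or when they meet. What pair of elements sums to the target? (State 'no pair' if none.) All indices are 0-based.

[0,11] -6+33=27 <45 → l++
[1,11] -4+33=29 <45 → l++
[2,11] -3+33=30 <45 → l++
[3,11] 5+33=38 <45 → l++
[4,11] 12+33=45 → found

(12, 33)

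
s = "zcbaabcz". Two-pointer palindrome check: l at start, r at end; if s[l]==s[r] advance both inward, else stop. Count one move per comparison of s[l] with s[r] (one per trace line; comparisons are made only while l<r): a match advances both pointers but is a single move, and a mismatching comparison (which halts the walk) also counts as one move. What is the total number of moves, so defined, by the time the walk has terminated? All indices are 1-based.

4 moves

l=1 r=8: 'z'=='z', l++,r--
l=2 r=7: 'c'=='c', l++,r--
l=3 r=6: 'b'=='b', l++,r--
l=4 r=5: 'a'=='a', l++,r--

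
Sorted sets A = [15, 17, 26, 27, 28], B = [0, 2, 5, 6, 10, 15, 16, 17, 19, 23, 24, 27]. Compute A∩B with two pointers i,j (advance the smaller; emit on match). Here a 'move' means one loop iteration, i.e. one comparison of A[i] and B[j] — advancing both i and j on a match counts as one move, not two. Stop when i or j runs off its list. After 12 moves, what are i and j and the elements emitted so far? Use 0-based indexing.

[i=0,j=0] 15>0 → j++
[i=0,j=1] 15>2 → j++
[i=0,j=2] 15>5 → j++
[i=0,j=3] 15>6 → j++
[i=0,j=4] 15>10 → j++
[i=0,j=5] 15==15 emit → i++,j++
[i=1,j=6] 17>16 → j++
[i=1,j=7] 17==17 emit → i++,j++
[i=2,j=8] 26>19 → j++
[i=2,j=9] 26>23 → j++
[i=2,j=10] 26>24 → j++
[i=2,j=11] 26<27 → i++

i=3, j=11, emitted=[15, 17]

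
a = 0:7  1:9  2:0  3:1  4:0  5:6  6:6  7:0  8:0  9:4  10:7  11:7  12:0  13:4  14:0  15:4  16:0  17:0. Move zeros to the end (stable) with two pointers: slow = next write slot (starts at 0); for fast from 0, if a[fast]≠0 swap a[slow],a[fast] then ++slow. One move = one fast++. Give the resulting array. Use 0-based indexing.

[7, 9, 1, 6, 6, 4, 7, 7, 4, 4, 0, 0, 0, 0, 0, 0, 0, 0]

slow=0 fast=0: a[fast]=7≠0 swap→a[0]=7, slow++,fast++
slow=1 fast=1: a[fast]=9≠0 swap→a[1]=9, slow++,fast++
slow=2 fast=2: a[fast]=0, fast++
slow=2 fast=3: a[fast]=1≠0 swap→a[2]=1, slow++,fast++
slow=3 fast=4: a[fast]=0, fast++
slow=3 fast=5: a[fast]=6≠0 swap→a[3]=6, slow++,fast++
slow=4 fast=6: a[fast]=6≠0 swap→a[4]=6, slow++,fast++
slow=5 fast=7: a[fast]=0, fast++
slow=5 fast=8: a[fast]=0, fast++
slow=5 fast=9: a[fast]=4≠0 swap→a[5]=4, slow++,fast++
slow=6 fast=10: a[fast]=7≠0 swap→a[6]=7, slow++,fast++
slow=7 fast=11: a[fast]=7≠0 swap→a[7]=7, slow++,fast++
slow=8 fast=12: a[fast]=0, fast++
slow=8 fast=13: a[fast]=4≠0 swap→a[8]=4, slow++,fast++
slow=9 fast=14: a[fast]=0, fast++
slow=9 fast=15: a[fast]=4≠0 swap→a[9]=4, slow++,fast++
slow=10 fast=16: a[fast]=0, fast++
slow=10 fast=17: a[fast]=0, fast++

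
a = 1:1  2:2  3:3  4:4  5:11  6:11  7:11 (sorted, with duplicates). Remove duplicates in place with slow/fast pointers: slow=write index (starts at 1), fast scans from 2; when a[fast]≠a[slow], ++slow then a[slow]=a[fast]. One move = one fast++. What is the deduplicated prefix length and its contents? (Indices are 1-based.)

length 5; prefix = [1, 2, 3, 4, 11]

(s=1,f=2) a[fast]=2≠a[slow]=1 write a[2]=2 → slow++,fast++
(s=2,f=3) a[fast]=3≠a[slow]=2 write a[3]=3 → slow++,fast++
(s=3,f=4) a[fast]=4≠a[slow]=3 write a[4]=4 → slow++,fast++
(s=4,f=5) a[fast]=11≠a[slow]=4 write a[5]=11 → slow++,fast++
(s=5,f=6) a[fast]=11=a[slow] dup → fast++
(s=5,f=7) a[fast]=11=a[slow] dup → fast++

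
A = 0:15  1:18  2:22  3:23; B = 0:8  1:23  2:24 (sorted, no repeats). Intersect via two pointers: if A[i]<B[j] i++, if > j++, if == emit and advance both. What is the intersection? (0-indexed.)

intersection = [23]

[i=0,j=0] 15>8 → j++
[i=0,j=1] 15<23 → i++
[i=1,j=1] 18<23 → i++
[i=2,j=1] 22<23 → i++
[i=3,j=1] 23==23 emit → i++,j++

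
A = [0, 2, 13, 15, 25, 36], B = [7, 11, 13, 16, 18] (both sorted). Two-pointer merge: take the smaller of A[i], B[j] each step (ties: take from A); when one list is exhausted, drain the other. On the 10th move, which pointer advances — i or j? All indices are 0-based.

i=0 j=0: A[i]=0<=B[j]=7 take 0, i++
i=1 j=0: A[i]=2<=B[j]=7 take 2, i++
i=2 j=0: A[i]=13>B[j]=7 take 7, j++
i=2 j=1: A[i]=13>B[j]=11 take 11, j++
i=2 j=2: A[i]=13<=B[j]=13 take 13, i++
i=3 j=2: A[i]=15>B[j]=13 take 13, j++
i=3 j=3: A[i]=15<=B[j]=16 take 15, i++
i=4 j=3: A[i]=25>B[j]=16 take 16, j++
i=4 j=4: A[i]=25>B[j]=18 take 18, j++
i=4 j=5: B done, take A[i]=25, i++

i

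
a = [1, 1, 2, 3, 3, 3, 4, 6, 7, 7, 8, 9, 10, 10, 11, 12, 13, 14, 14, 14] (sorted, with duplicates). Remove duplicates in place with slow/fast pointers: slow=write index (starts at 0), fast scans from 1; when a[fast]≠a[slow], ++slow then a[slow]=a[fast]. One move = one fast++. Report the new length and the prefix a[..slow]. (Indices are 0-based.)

length 13; prefix = [1, 2, 3, 4, 6, 7, 8, 9, 10, 11, 12, 13, 14]

slow=0 fast=1: a[fast]=1=a[slow] dup, fast++
slow=0 fast=2: a[fast]=2≠a[slow]=1 write a[1]=2, slow++,fast++
slow=1 fast=3: a[fast]=3≠a[slow]=2 write a[2]=3, slow++,fast++
slow=2 fast=4: a[fast]=3=a[slow] dup, fast++
slow=2 fast=5: a[fast]=3=a[slow] dup, fast++
slow=2 fast=6: a[fast]=4≠a[slow]=3 write a[3]=4, slow++,fast++
slow=3 fast=7: a[fast]=6≠a[slow]=4 write a[4]=6, slow++,fast++
slow=4 fast=8: a[fast]=7≠a[slow]=6 write a[5]=7, slow++,fast++
slow=5 fast=9: a[fast]=7=a[slow] dup, fast++
slow=5 fast=10: a[fast]=8≠a[slow]=7 write a[6]=8, slow++,fast++
slow=6 fast=11: a[fast]=9≠a[slow]=8 write a[7]=9, slow++,fast++
slow=7 fast=12: a[fast]=10≠a[slow]=9 write a[8]=10, slow++,fast++
slow=8 fast=13: a[fast]=10=a[slow] dup, fast++
slow=8 fast=14: a[fast]=11≠a[slow]=10 write a[9]=11, slow++,fast++
slow=9 fast=15: a[fast]=12≠a[slow]=11 write a[10]=12, slow++,fast++
slow=10 fast=16: a[fast]=13≠a[slow]=12 write a[11]=13, slow++,fast++
slow=11 fast=17: a[fast]=14≠a[slow]=13 write a[12]=14, slow++,fast++
slow=12 fast=18: a[fast]=14=a[slow] dup, fast++
slow=12 fast=19: a[fast]=14=a[slow] dup, fast++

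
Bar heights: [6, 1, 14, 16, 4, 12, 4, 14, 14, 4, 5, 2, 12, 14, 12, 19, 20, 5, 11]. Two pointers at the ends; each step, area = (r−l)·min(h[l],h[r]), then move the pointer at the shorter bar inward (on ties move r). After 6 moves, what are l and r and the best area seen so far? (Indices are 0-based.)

l=4, r=16, best area=208

[0,18] min(6,11)*18=108 best=108 * → l++
[1,18] min(1,11)*17=17 best=108 → l++
[2,18] min(14,11)*16=176 best=176 * → r--
[2,17] min(14,5)*15=75 best=176 → r--
[2,16] min(14,20)*14=196 best=196 * → l++
[3,16] min(16,20)*13=208 best=208 * → l++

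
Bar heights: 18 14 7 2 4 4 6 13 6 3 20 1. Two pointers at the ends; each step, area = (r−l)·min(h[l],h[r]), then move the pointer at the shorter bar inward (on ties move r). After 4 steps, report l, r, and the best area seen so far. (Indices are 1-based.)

[1,12] min(18,1)*11=11 best=11 * → r--
[1,11] min(18,20)*10=180 best=180 * → l++
[2,11] min(14,20)*9=126 best=180 → l++
[3,11] min(7,20)*8=56 best=180 → l++

l=4, r=11, best area=180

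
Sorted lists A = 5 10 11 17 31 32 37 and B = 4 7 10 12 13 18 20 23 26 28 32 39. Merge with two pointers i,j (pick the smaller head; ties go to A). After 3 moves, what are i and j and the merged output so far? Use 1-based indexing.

i=1 j=1: A[i]=5>B[j]=4 take 4, j++
i=1 j=2: A[i]=5<=B[j]=7 take 5, i++
i=2 j=2: A[i]=10>B[j]=7 take 7, j++

i=2, j=3, merged so far=[4, 5, 7]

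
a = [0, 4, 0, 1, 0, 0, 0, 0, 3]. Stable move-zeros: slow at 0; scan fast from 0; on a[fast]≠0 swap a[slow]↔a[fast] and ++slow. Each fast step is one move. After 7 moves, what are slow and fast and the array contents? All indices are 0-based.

slow=2, fast=7, a=[4, 1, 0, 0, 0, 0, 0, 0, 3]

(s=0,f=0) a[fast]=0 → fast++
(s=0,f=1) a[fast]=4≠0 swap→a[0]=4 → slow++,fast++
(s=1,f=2) a[fast]=0 → fast++
(s=1,f=3) a[fast]=1≠0 swap→a[1]=1 → slow++,fast++
(s=2,f=4) a[fast]=0 → fast++
(s=2,f=5) a[fast]=0 → fast++
(s=2,f=6) a[fast]=0 → fast++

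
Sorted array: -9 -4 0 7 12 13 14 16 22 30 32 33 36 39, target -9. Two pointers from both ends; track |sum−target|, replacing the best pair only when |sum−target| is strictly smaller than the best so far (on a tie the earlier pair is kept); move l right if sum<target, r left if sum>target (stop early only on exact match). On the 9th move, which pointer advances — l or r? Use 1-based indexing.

r

[1,14] -9+39=30 d=39 * → r--
[1,13] -9+36=27 d=36 * → r--
[1,12] -9+33=24 d=33 * → r--
[1,11] -9+32=23 d=32 * → r--
[1,10] -9+30=21 d=30 * → r--
[1,9] -9+22=13 d=22 * → r--
[1,8] -9+16=7 d=16 * → r--
[1,7] -9+14=5 d=14 * → r--
[1,6] -9+13=4 d=13 * → r--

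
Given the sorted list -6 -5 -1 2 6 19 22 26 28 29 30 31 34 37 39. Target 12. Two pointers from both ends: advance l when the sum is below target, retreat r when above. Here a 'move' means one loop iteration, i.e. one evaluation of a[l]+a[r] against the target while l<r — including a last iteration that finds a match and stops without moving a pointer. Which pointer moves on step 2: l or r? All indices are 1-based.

r

l=1 r=15: -6+39=33 >12, r--
l=1 r=14: -6+37=31 >12, r--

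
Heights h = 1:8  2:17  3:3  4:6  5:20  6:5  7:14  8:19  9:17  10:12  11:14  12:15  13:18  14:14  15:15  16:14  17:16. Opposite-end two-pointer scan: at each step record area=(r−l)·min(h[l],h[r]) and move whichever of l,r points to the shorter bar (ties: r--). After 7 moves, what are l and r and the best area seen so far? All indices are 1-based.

l=1 r=17: min(8,16)*16=128 best=128 *, l++
l=2 r=17: min(17,16)*15=240 best=240 *, r--
l=2 r=16: min(17,14)*14=196 best=240, r--
l=2 r=15: min(17,15)*13=195 best=240, r--
l=2 r=14: min(17,14)*12=168 best=240, r--
l=2 r=13: min(17,18)*11=187 best=240, l++
l=3 r=13: min(3,18)*10=30 best=240, l++

l=4, r=13, best area=240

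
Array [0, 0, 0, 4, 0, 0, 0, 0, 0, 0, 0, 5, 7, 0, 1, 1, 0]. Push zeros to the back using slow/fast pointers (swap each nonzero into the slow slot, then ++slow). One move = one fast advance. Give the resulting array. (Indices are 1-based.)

(s=1,f=1) a[fast]=0 → fast++
(s=1,f=2) a[fast]=0 → fast++
(s=1,f=3) a[fast]=0 → fast++
(s=1,f=4) a[fast]=4≠0 swap→a[1]=4 → slow++,fast++
(s=2,f=5) a[fast]=0 → fast++
(s=2,f=6) a[fast]=0 → fast++
(s=2,f=7) a[fast]=0 → fast++
(s=2,f=8) a[fast]=0 → fast++
(s=2,f=9) a[fast]=0 → fast++
(s=2,f=10) a[fast]=0 → fast++
(s=2,f=11) a[fast]=0 → fast++
(s=2,f=12) a[fast]=5≠0 swap→a[2]=5 → slow++,fast++
(s=3,f=13) a[fast]=7≠0 swap→a[3]=7 → slow++,fast++
(s=4,f=14) a[fast]=0 → fast++
(s=4,f=15) a[fast]=1≠0 swap→a[4]=1 → slow++,fast++
(s=5,f=16) a[fast]=1≠0 swap→a[5]=1 → slow++,fast++
(s=6,f=17) a[fast]=0 → fast++

[4, 5, 7, 1, 1, 0, 0, 0, 0, 0, 0, 0, 0, 0, 0, 0, 0]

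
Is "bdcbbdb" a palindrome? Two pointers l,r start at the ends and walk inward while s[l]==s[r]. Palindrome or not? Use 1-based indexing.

not a palindrome (mismatch at 3,5)

l=1 r=7: 'b'=='b', l++,r--
l=2 r=6: 'd'=='d', l++,r--
l=3 r=5: 'c'!='b', stop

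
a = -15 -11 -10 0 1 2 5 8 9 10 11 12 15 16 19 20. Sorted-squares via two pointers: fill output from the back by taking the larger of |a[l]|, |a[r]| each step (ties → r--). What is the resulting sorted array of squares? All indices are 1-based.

[0, 1, 4, 25, 64, 81, 100, 100, 121, 121, 144, 225, 225, 256, 361, 400]

[1,16] |-15|<=|20| out[16]=400 → r--
[1,15] |-15|<=|19| out[15]=361 → r--
[1,14] |-15|<=|16| out[14]=256 → r--
[1,13] |-15|<=|15| out[13]=225 → r--
[1,12] |-15|>|12| out[12]=225 → l++
[2,12] |-11|<=|12| out[11]=144 → r--
[2,11] |-11|<=|11| out[10]=121 → r--
[2,10] |-11|>|10| out[9]=121 → l++
[3,10] |-10|<=|10| out[8]=100 → r--
[3,9] |-10|>|9| out[7]=100 → l++
[4,9] |0|<=|9| out[6]=81 → r--
[4,8] |0|<=|8| out[5]=64 → r--
[4,7] |0|<=|5| out[4]=25 → r--
[4,6] |0|<=|2| out[3]=4 → r--
[4,5] |0|<=|1| out[2]=1 → r--
[4,4] |0|<=|0| out[1]=0 → r--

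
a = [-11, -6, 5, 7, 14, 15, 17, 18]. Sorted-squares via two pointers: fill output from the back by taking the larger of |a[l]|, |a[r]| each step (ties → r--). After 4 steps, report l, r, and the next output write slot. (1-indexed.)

l=1, r=4, next write slot=4

[1,8] |-11|<=|18| out[8]=324 → r--
[1,7] |-11|<=|17| out[7]=289 → r--
[1,6] |-11|<=|15| out[6]=225 → r--
[1,5] |-11|<=|14| out[5]=196 → r--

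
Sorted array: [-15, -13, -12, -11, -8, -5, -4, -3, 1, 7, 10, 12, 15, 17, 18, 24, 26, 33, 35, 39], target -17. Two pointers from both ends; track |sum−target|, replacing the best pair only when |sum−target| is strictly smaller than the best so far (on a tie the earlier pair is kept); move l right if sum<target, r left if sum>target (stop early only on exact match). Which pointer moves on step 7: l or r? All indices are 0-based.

r

[0,19] -15+39=24 d=41 * → r--
[0,18] -15+35=20 d=37 * → r--
[0,17] -15+33=18 d=35 * → r--
[0,16] -15+26=11 d=28 * → r--
[0,15] -15+24=9 d=26 * → r--
[0,14] -15+18=3 d=20 * → r--
[0,13] -15+17=2 d=19 * → r--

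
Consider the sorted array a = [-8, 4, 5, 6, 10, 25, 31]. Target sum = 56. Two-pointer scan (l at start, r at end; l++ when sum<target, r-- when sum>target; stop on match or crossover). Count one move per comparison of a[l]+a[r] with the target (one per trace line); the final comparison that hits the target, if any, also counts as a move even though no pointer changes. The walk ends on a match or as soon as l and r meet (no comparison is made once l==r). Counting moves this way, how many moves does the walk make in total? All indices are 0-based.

6 moves

[0,6] -8+31=23 <56 → l++
[1,6] 4+31=35 <56 → l++
[2,6] 5+31=36 <56 → l++
[3,6] 6+31=37 <56 → l++
[4,6] 10+31=41 <56 → l++
[5,6] 25+31=56 → found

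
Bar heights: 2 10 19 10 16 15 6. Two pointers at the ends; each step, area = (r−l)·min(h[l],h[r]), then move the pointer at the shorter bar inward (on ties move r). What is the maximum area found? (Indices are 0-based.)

max area = 45

l=0 r=6: min(2,6)*6=12 best=12 *, l++
l=1 r=6: min(10,6)*5=30 best=30 *, r--
l=1 r=5: min(10,15)*4=40 best=40 *, l++
l=2 r=5: min(19,15)*3=45 best=45 *, r--
l=2 r=4: min(19,16)*2=32 best=45, r--
l=2 r=3: min(19,10)*1=10 best=45, r--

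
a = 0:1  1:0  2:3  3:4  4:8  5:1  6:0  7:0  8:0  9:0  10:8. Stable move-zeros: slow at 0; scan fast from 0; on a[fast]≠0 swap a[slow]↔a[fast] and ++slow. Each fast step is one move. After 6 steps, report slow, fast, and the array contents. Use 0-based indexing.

(s=0,f=0) a[fast]=1≠0 swap→a[0]=1 → slow++,fast++
(s=1,f=1) a[fast]=0 → fast++
(s=1,f=2) a[fast]=3≠0 swap→a[1]=3 → slow++,fast++
(s=2,f=3) a[fast]=4≠0 swap→a[2]=4 → slow++,fast++
(s=3,f=4) a[fast]=8≠0 swap→a[3]=8 → slow++,fast++
(s=4,f=5) a[fast]=1≠0 swap→a[4]=1 → slow++,fast++

slow=5, fast=6, a=[1, 3, 4, 8, 1, 0, 0, 0, 0, 0, 8]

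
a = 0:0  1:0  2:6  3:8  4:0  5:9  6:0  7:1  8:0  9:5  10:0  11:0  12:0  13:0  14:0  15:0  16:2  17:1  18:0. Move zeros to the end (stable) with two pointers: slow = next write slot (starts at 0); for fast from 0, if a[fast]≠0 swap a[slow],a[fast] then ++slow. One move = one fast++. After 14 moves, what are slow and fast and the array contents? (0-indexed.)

slow=5, fast=14, a=[6, 8, 9, 1, 5, 0, 0, 0, 0, 0, 0, 0, 0, 0, 0, 0, 2, 1, 0]

slow=0 fast=0: a[fast]=0, fast++
slow=0 fast=1: a[fast]=0, fast++
slow=0 fast=2: a[fast]=6≠0 swap→a[0]=6, slow++,fast++
slow=1 fast=3: a[fast]=8≠0 swap→a[1]=8, slow++,fast++
slow=2 fast=4: a[fast]=0, fast++
slow=2 fast=5: a[fast]=9≠0 swap→a[2]=9, slow++,fast++
slow=3 fast=6: a[fast]=0, fast++
slow=3 fast=7: a[fast]=1≠0 swap→a[3]=1, slow++,fast++
slow=4 fast=8: a[fast]=0, fast++
slow=4 fast=9: a[fast]=5≠0 swap→a[4]=5, slow++,fast++
slow=5 fast=10: a[fast]=0, fast++
slow=5 fast=11: a[fast]=0, fast++
slow=5 fast=12: a[fast]=0, fast++
slow=5 fast=13: a[fast]=0, fast++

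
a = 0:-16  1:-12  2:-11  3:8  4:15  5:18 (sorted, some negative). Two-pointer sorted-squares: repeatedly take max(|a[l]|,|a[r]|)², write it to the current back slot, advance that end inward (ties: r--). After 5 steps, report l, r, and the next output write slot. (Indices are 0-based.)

l=0 r=5: |-16|<=|18| out[5]=324, r--
l=0 r=4: |-16|>|15| out[4]=256, l++
l=1 r=4: |-12|<=|15| out[3]=225, r--
l=1 r=3: |-12|>|8| out[2]=144, l++
l=2 r=3: |-11|>|8| out[1]=121, l++

l=3, r=3, next write slot=0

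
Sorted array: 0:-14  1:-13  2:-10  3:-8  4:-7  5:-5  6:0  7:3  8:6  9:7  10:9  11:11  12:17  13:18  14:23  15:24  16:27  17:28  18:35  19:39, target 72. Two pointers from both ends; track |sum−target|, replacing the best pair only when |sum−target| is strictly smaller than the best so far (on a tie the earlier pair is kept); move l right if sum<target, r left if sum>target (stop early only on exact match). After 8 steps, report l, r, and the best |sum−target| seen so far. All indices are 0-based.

l=8, r=19, best |Δ|=30

[0,19] -14+39=25 d=47 * → l++
[1,19] -13+39=26 d=46 * → l++
[2,19] -10+39=29 d=43 * → l++
[3,19] -8+39=31 d=41 * → l++
[4,19] -7+39=32 d=40 * → l++
[5,19] -5+39=34 d=38 * → l++
[6,19] 0+39=39 d=33 * → l++
[7,19] 3+39=42 d=30 * → l++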